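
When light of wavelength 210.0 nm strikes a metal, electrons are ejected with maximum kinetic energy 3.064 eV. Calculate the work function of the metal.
2.84 eV

From Einstein's photoelectric equation: KE_max = hf - φ = hc/λ - φ

Rearranging for φ:
φ = hc/λ - KE_max

Calculate photon energy:
E_photon = hc/λ = 5.9040 eV

Therefore:
φ = 5.9040 - 3.064 = 2.84 eV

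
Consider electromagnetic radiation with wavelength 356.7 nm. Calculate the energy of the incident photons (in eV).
3.4759 eV

Using E = hf = hc/λ:

E = hc/λ = (6.626×10⁻³⁴ J·s)(3×10⁸ m/s) / (356.7×10⁻⁹ m)
E = 3.4759 eV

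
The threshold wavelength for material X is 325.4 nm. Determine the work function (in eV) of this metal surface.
3.81 eV

At the threshold wavelength, photon energy equals work function:
φ = hc/λ₀

Calculating:
φ = (6.626×10⁻³⁴ J·s)(3×10⁸ m/s) / (325.4×10⁻⁹ m)
φ = 3.81 eV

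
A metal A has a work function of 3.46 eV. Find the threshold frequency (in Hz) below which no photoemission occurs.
8.3662e+14 Hz

The threshold frequency is when the photon energy equals the work function:
hf₀ = φ

Solving for f₀:
f₀ = φ/h = (3.46 eV × 1.602×10⁻¹⁹ J/eV) / (6.626×10⁻³⁴ J·s)
f₀ = 8.3662e+14 Hz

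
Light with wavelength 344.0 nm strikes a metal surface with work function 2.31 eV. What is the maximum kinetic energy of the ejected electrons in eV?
1.2942 eV

Using Einstein's photoelectric equation: KE_max = hf - φ = hc/λ - φ

First, calculate the photon energy:
E_photon = hc/λ = (6.626×10⁻³⁴ J·s)(3×10⁸ m/s) / (344.0×10⁻⁹ m)
E_photon = 3.6042 eV

Then, the maximum kinetic energy:
KE_max = E_photon - φ = 3.6042 eV - 2.31 eV = 1.2942 eV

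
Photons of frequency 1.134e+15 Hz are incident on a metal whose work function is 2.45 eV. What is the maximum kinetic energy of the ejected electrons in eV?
2.2398 eV

Using Einstein's photoelectric equation: KE_max = hf - φ

First, calculate the photon energy:
E_photon = hf = (6.626×10⁻³⁴ J·s)(1.134e+15 Hz)
E_photon = 4.6898 eV

Then, the maximum kinetic energy:
KE_max = E_photon - φ = 4.6898 eV - 2.45 eV = 2.2398 eV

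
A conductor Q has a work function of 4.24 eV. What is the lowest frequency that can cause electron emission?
1.0252e+15 Hz

The threshold frequency is when the photon energy equals the work function:
hf₀ = φ

Solving for f₀:
f₀ = φ/h = (4.24 eV × 1.602×10⁻¹⁹ J/eV) / (6.626×10⁻³⁴ J·s)
f₀ = 1.0252e+15 Hz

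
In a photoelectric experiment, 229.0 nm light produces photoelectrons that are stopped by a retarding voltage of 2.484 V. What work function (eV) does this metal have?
2.93 eV

The stopping potential gives the maximum kinetic energy: KE_max = eV_s = 2.484 eV

From Einstein's photoelectric equation: KE_max = hc/λ - φ
Rearranging: φ = hc/λ - KE_max

Calculate photon energy:
E_photon = hc/λ = (6.626×10⁻³⁴ J·s)(3×10⁸ m/s) / (229.0×10⁻⁹ m) = 5.4142 eV

Therefore:
φ = 5.4142 - 2.484 = 2.93 eV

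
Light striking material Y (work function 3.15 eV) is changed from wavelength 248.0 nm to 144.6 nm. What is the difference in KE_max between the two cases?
3.5749 eV

Using Einstein's equation: KE_max = hc/λ - φ

For λ₁ = 248.0 nm:
KE₁ = hc/λ₁ - φ = 4.9994 - 3.15 = 1.8494 eV

For λ₂ = 144.6 nm:
KE₂ = hc/λ₂ - φ = 8.5743 - 3.15 = 5.4243 eV

Change in KE:
ΔKE = KE₂ - KE₁ = 5.4243 - 1.8494 = 3.5749 eV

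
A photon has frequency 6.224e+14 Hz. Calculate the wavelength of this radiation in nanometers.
481.67 nm

Using the wave equation: c = fλ

Solving for wavelength:
λ = c/f = (3×10⁸ m/s) / (6.224e+14 Hz)
λ = 481.67 nm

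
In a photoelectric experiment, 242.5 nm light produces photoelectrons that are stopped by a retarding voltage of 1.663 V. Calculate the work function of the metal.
3.45 eV

The stopping potential gives the maximum kinetic energy: KE_max = eV_s = 1.663 eV

From Einstein's photoelectric equation: KE_max = hc/λ - φ
Rearranging: φ = hc/λ - KE_max

Calculate photon energy:
E_photon = hc/λ = (6.626×10⁻³⁴ J·s)(3×10⁸ m/s) / (242.5×10⁻⁹ m) = 5.1128 eV

Therefore:
φ = 5.1128 - 1.663 = 3.45 eV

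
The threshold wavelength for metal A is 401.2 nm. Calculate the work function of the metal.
3.09 eV

At the threshold wavelength, photon energy equals work function:
φ = hc/λ₀

Calculating:
φ = (6.626×10⁻³⁴ J·s)(3×10⁸ m/s) / (401.2×10⁻⁹ m)
φ = 3.09 eV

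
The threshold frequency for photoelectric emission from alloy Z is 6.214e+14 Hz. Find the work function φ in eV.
2.57 eV

At the threshold frequency, photon energy equals work function:
φ = hf₀

Calculating:
φ = (6.626×10⁻³⁴ J·s)(6.214e+14 Hz)
φ = 2.57 eV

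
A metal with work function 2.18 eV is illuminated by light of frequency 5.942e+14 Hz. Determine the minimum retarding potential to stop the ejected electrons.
0.2774 V

The stopping potential V_s satisfies: eV_s = KE_max

First, find KE_max using Einstein's equation:
E_photon = hf = (6.626×10⁻³⁴ J·s)(5.942e+14 Hz) = 2.4574 eV
KE_max = E_photon - φ = 2.4574 - 2.18 = 0.2774 eV

Since eV_s = KE_max:
V_s = KE_max/e = 0.2774 V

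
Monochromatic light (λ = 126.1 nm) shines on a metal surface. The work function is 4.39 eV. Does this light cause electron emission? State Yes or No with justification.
Yes

For photoemission, the photon energy must exceed the work function.

Photon energy: E = hc/λ = 9.8322 eV
Work function: φ = 4.39 eV

Since E_photon (9.8322 eV) > φ (4.39 eV), photoemission WILL occur.
The threshold wavelength is λ₀ = hc/φ = 282.4 nm.
Since 126.1 nm < 282.4 nm, the light has sufficient energy.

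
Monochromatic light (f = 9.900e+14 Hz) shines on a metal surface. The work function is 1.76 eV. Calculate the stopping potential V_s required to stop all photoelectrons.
2.3343 V

The stopping potential V_s satisfies: eV_s = KE_max

First, find KE_max using Einstein's equation:
E_photon = hf = (6.626×10⁻³⁴ J·s)(9.900e+14 Hz) = 4.0943 eV
KE_max = E_photon - φ = 4.0943 - 1.76 = 2.3343 eV

Since eV_s = KE_max:
V_s = KE_max/e = 2.3343 V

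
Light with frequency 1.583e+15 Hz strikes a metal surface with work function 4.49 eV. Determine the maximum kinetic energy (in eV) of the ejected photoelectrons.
2.0568 eV

Using Einstein's photoelectric equation: KE_max = hf - φ

First, calculate the photon energy:
E_photon = hf = (6.626×10⁻³⁴ J·s)(1.583e+15 Hz)
E_photon = 6.5468 eV

Then, the maximum kinetic energy:
KE_max = E_photon - φ = 6.5468 eV - 4.49 eV = 2.0568 eV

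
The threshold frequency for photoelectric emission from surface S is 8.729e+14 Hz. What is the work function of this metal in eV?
3.61 eV

At the threshold frequency, photon energy equals work function:
φ = hf₀

Calculating:
φ = (6.626×10⁻³⁴ J·s)(8.729e+14 Hz)
φ = 3.61 eV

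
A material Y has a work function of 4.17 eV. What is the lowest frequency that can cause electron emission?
1.0083e+15 Hz

The threshold frequency is when the photon energy equals the work function:
hf₀ = φ

Solving for f₀:
f₀ = φ/h = (4.17 eV × 1.602×10⁻¹⁹ J/eV) / (6.626×10⁻³⁴ J·s)
f₀ = 1.0083e+15 Hz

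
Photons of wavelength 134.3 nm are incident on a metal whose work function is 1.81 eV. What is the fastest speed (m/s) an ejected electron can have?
1.6158e+06 m/s

First, find the maximum kinetic energy:
E_photon = hc/λ = 9.2319 eV
KE_max = E_photon - φ = 9.2319 - 1.81 = 7.4219 eV

Convert to Joules: KE_max = 7.4219 × 1.602×10⁻¹⁹ J = 1.1891e-18 J

Then use KE = ½mv² to find velocity:
v = √(2·KE/m) = √(2 × 1.1891e-18 J / 9.109e-31 kg)
v = 1.6158e+06 m/s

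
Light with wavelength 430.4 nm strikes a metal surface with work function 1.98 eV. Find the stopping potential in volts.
0.9007 V

The stopping potential V_s satisfies: eV_s = KE_max

First, find KE_max using Einstein's equation:
E_photon = hc/λ = 2.8807 eV
KE_max = E_photon - φ = 2.8807 - 1.98 = 0.9007 eV

Since eV_s = KE_max:
V_s = KE_max/e = 0.9007 V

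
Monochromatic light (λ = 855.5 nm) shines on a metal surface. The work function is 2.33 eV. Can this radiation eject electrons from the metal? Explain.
No

For photoemission, the photon energy must exceed the work function.

Photon energy: E = hc/λ = 1.4493 eV
Work function: φ = 2.33 eV

Since E_photon (1.4493 eV) < φ (2.33 eV), photoemission will NOT occur.
The threshold wavelength is λ₀ = hc/φ = 532.1 nm.
Since 855.5 nm > 532.1 nm, the photons lack sufficient energy.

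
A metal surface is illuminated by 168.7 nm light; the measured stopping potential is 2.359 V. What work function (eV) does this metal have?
4.99 eV

The stopping potential gives the maximum kinetic energy: KE_max = eV_s = 2.359 eV

From Einstein's photoelectric equation: KE_max = hc/λ - φ
Rearranging: φ = hc/λ - KE_max

Calculate photon energy:
E_photon = hc/λ = (6.626×10⁻³⁴ J·s)(3×10⁸ m/s) / (168.7×10⁻⁹ m) = 7.3494 eV

Therefore:
φ = 7.3494 - 2.359 = 4.99 eV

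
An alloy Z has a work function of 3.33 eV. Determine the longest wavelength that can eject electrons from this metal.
372.32 nm

The threshold wavelength is when the photon energy equals the work function:
hc/λ₀ = φ

Solving for λ₀:
λ₀ = hc/φ = (6.626×10⁻³⁴ J·s)(3×10⁸ m/s) / (3.33 eV × 1.602×10⁻¹⁹ J/eV)
λ₀ = 372.32 nm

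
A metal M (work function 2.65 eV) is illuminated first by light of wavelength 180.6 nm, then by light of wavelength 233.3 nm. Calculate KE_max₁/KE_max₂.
1.5820

Using Einstein's equation: KE_max = hc/λ - φ

For λ₁ = 180.6 nm:
E₁ = hc/λ₁ = 6.8651 eV
KE₁ = E₁ - φ = 6.8651 - 2.65 = 4.2151 eV

For λ₂ = 233.3 nm:
E₂ = hc/λ₂ = 5.3144 eV
KE₂ = E₂ - φ = 5.3144 - 2.65 = 2.6644 eV

Ratio: KE₁/KE₂ = 4.2151/2.6644 = 1.5820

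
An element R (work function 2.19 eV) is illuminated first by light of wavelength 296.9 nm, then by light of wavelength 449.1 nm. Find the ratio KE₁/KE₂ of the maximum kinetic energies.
3.4797

Using Einstein's equation: KE_max = hc/λ - φ

For λ₁ = 296.9 nm:
E₁ = hc/λ₁ = 4.1760 eV
KE₁ = E₁ - φ = 4.1760 - 2.19 = 1.9860 eV

For λ₂ = 449.1 nm:
E₂ = hc/λ₂ = 2.7607 eV
KE₂ = E₂ - φ = 2.7607 - 2.19 = 0.5707 eV

Ratio: KE₁/KE₂ = 1.9860/0.5707 = 3.4797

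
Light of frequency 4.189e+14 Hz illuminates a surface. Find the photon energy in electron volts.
1.7324 eV

Using E = hf:

E = hf = (6.626×10⁻³⁴ J·s)(4.189e+14 Hz)
E = 1.7324 eV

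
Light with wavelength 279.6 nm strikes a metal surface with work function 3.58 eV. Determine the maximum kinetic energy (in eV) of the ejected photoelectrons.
0.8543 eV

Using Einstein's photoelectric equation: KE_max = hf - φ = hc/λ - φ

First, calculate the photon energy:
E_photon = hc/λ = (6.626×10⁻³⁴ J·s)(3×10⁸ m/s) / (279.6×10⁻⁹ m)
E_photon = 4.4343 eV

Then, the maximum kinetic energy:
KE_max = E_photon - φ = 4.4343 eV - 3.58 eV = 0.8543 eV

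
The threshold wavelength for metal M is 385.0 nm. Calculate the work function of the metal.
3.22 eV

At the threshold wavelength, photon energy equals work function:
φ = hc/λ₀

Calculating:
φ = (6.626×10⁻³⁴ J·s)(3×10⁸ m/s) / (385.0×10⁻⁹ m)
φ = 3.22 eV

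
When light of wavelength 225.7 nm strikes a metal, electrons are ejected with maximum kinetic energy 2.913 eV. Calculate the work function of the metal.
2.58 eV

From Einstein's photoelectric equation: KE_max = hf - φ = hc/λ - φ

Rearranging for φ:
φ = hc/λ - KE_max

Calculate photon energy:
E_photon = hc/λ = 5.4933 eV

Therefore:
φ = 5.4933 - 2.913 = 2.58 eV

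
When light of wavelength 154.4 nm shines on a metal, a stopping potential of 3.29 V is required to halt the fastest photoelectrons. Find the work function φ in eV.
4.74 eV

The stopping potential gives the maximum kinetic energy: KE_max = eV_s = 3.29 eV

From Einstein's photoelectric equation: KE_max = hc/λ - φ
Rearranging: φ = hc/λ - KE_max

Calculate photon energy:
E_photon = hc/λ = (6.626×10⁻³⁴ J·s)(3×10⁸ m/s) / (154.4×10⁻⁹ m) = 8.0301 eV

Therefore:
φ = 8.0301 - 3.29 = 4.74 eV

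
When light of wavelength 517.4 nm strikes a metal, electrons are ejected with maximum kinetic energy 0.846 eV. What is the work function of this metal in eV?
1.55 eV

From Einstein's photoelectric equation: KE_max = hf - φ = hc/λ - φ

Rearranging for φ:
φ = hc/λ - KE_max

Calculate photon energy:
E_photon = hc/λ = 2.3963 eV

Therefore:
φ = 2.3963 - 0.846 = 1.55 eV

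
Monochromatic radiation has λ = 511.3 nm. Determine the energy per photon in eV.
2.4249 eV

Using E = hf = hc/λ:

E = hc/λ = (6.626×10⁻³⁴ J·s)(3×10⁸ m/s) / (511.3×10⁻⁹ m)
E = 2.4249 eV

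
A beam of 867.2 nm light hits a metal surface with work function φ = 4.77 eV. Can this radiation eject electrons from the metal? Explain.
No

For photoemission, the photon energy must exceed the work function.

Photon energy: E = hc/λ = 1.4297 eV
Work function: φ = 4.77 eV

Since E_photon (1.4297 eV) < φ (4.77 eV), photoemission will NOT occur.
The threshold wavelength is λ₀ = hc/φ = 259.9 nm.
Since 867.2 nm > 259.9 nm, the photons lack sufficient energy.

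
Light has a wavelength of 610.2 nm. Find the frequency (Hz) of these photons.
4.9130e+14 Hz

Using the wave equation: c = fλ

Solving for frequency:
f = c/λ = (3×10⁸ m/s) / (610.2×10⁻⁹ m)
f = 4.9130e+14 Hz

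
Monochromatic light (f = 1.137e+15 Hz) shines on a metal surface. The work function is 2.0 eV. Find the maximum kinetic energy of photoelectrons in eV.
2.7023 eV

Using Einstein's photoelectric equation: KE_max = hf - φ

First, calculate the photon energy:
E_photon = hf = (6.626×10⁻³⁴ J·s)(1.137e+15 Hz)
E_photon = 4.7023 eV

Then, the maximum kinetic energy:
KE_max = E_photon - φ = 4.7023 eV - 2.0 eV = 2.7023 eV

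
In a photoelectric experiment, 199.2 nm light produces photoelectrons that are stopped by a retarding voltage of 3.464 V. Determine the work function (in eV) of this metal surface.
2.76 eV

The stopping potential gives the maximum kinetic energy: KE_max = eV_s = 3.464 eV

From Einstein's photoelectric equation: KE_max = hc/λ - φ
Rearranging: φ = hc/λ - KE_max

Calculate photon energy:
E_photon = hc/λ = (6.626×10⁻³⁴ J·s)(3×10⁸ m/s) / (199.2×10⁻⁹ m) = 6.2241 eV

Therefore:
φ = 6.2241 - 3.464 = 2.76 eV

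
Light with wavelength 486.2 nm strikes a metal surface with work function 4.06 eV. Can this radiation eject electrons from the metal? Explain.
No

For photoemission, the photon energy must exceed the work function.

Photon energy: E = hc/λ = 2.5501 eV
Work function: φ = 4.06 eV

Since E_photon (2.5501 eV) < φ (4.06 eV), photoemission will NOT occur.
The threshold wavelength is λ₀ = hc/φ = 305.4 nm.
Since 486.2 nm > 305.4 nm, the photons lack sufficient energy.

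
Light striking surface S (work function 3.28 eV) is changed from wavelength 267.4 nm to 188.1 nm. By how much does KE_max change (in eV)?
1.9547 eV

Using Einstein's equation: KE_max = hc/λ - φ

For λ₁ = 267.4 nm:
KE₁ = hc/λ₁ - φ = 4.6367 - 3.28 = 1.3567 eV

For λ₂ = 188.1 nm:
KE₂ = hc/λ₂ - φ = 6.5914 - 3.28 = 3.3114 eV

Change in KE:
ΔKE = KE₂ - KE₁ = 3.3114 - 1.3567 = 1.9547 eV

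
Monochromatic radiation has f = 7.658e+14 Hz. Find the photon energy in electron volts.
3.1671 eV

Using E = hf:

E = hf = (6.626×10⁻³⁴ J·s)(7.658e+14 Hz)
E = 3.1671 eV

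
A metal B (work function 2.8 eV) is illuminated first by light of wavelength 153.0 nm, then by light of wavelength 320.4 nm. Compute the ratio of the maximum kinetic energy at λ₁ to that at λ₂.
4.9581

Using Einstein's equation: KE_max = hc/λ - φ

For λ₁ = 153.0 nm:
E₁ = hc/λ₁ = 8.1035 eV
KE₁ = E₁ - φ = 8.1035 - 2.8 = 5.3035 eV

For λ₂ = 320.4 nm:
E₂ = hc/λ₂ = 3.8697 eV
KE₂ = E₂ - φ = 3.8697 - 2.8 = 1.0697 eV

Ratio: KE₁/KE₂ = 5.3035/1.0697 = 4.9581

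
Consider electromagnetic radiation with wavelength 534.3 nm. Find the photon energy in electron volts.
2.3205 eV

Using E = hf = hc/λ:

E = hc/λ = (6.626×10⁻³⁴ J·s)(3×10⁸ m/s) / (534.3×10⁻⁹ m)
E = 2.3205 eV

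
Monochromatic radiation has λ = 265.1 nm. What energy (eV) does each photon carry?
4.6769 eV

Using E = hf = hc/λ:

E = hc/λ = (6.626×10⁻³⁴ J·s)(3×10⁸ m/s) / (265.1×10⁻⁹ m)
E = 4.6769 eV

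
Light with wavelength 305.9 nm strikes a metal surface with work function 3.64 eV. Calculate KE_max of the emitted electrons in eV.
0.4131 eV

Using Einstein's photoelectric equation: KE_max = hf - φ = hc/λ - φ

First, calculate the photon energy:
E_photon = hc/λ = (6.626×10⁻³⁴ J·s)(3×10⁸ m/s) / (305.9×10⁻⁹ m)
E_photon = 4.0531 eV

Then, the maximum kinetic energy:
KE_max = E_photon - φ = 4.0531 eV - 3.64 eV = 0.4131 eV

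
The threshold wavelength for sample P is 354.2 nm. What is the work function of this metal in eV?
3.50 eV

At the threshold wavelength, photon energy equals work function:
φ = hc/λ₀

Calculating:
φ = (6.626×10⁻³⁴ J·s)(3×10⁸ m/s) / (354.2×10⁻⁹ m)
φ = 3.50 eV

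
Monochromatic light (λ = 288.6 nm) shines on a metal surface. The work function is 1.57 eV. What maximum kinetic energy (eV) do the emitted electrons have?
2.7261 eV

Using Einstein's photoelectric equation: KE_max = hf - φ = hc/λ - φ

First, calculate the photon energy:
E_photon = hc/λ = (6.626×10⁻³⁴ J·s)(3×10⁸ m/s) / (288.6×10⁻⁹ m)
E_photon = 4.2961 eV

Then, the maximum kinetic energy:
KE_max = E_photon - φ = 4.2961 eV - 1.57 eV = 2.7261 eV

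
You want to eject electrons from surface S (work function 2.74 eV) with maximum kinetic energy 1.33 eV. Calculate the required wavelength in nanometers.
304.63 nm

From Einstein's equation: KE_max = hc/λ - φ

Rearranging for λ:
hc/λ = KE_max + φ
λ = hc/(KE_max + φ)

Required photon energy:
E_photon = KE_max + φ = 1.33 + 2.74 = 4.07 eV

Required wavelength:
λ = hc/E_photon = (6.626×10⁻³⁴)(3×10⁸) / (4.07 × 1.602×10⁻¹⁹)
λ = 304.63 nm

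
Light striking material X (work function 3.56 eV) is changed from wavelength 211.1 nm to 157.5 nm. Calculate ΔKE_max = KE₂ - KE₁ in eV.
1.9988 eV

Using Einstein's equation: KE_max = hc/λ - φ

For λ₁ = 211.1 nm:
KE₁ = hc/λ₁ - φ = 5.8732 - 3.56 = 2.3132 eV

For λ₂ = 157.5 nm:
KE₂ = hc/λ₂ - φ = 7.8720 - 3.56 = 4.3120 eV

Change in KE:
ΔKE = KE₂ - KE₁ = 4.3120 - 2.3132 = 1.9988 eV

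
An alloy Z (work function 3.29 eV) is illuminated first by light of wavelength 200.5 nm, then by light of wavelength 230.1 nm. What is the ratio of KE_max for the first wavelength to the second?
1.3791

Using Einstein's equation: KE_max = hc/λ - φ

For λ₁ = 200.5 nm:
E₁ = hc/λ₁ = 6.1838 eV
KE₁ = E₁ - φ = 6.1838 - 3.29 = 2.8938 eV

For λ₂ = 230.1 nm:
E₂ = hc/λ₂ = 5.3883 eV
KE₂ = E₂ - φ = 5.3883 - 3.29 = 2.0983 eV

Ratio: KE₁/KE₂ = 2.8938/2.0983 = 1.3791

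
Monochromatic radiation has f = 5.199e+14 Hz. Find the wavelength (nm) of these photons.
576.63 nm

Using the wave equation: c = fλ

Solving for wavelength:
λ = c/f = (3×10⁸ m/s) / (5.199e+14 Hz)
λ = 576.63 nm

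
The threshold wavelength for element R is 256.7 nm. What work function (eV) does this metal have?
4.83 eV

At the threshold wavelength, photon energy equals work function:
φ = hc/λ₀

Calculating:
φ = (6.626×10⁻³⁴ J·s)(3×10⁸ m/s) / (256.7×10⁻⁹ m)
φ = 4.83 eV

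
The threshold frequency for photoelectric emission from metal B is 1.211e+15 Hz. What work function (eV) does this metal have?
5.01 eV

At the threshold frequency, photon energy equals work function:
φ = hf₀

Calculating:
φ = (6.626×10⁻³⁴ J·s)(1.211e+15 Hz)
φ = 5.01 eV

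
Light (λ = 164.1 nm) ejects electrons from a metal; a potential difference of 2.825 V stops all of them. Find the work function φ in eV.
4.73 eV

The stopping potential gives the maximum kinetic energy: KE_max = eV_s = 2.825 eV

From Einstein's photoelectric equation: KE_max = hc/λ - φ
Rearranging: φ = hc/λ - KE_max

Calculate photon energy:
E_photon = hc/λ = (6.626×10⁻³⁴ J·s)(3×10⁸ m/s) / (164.1×10⁻⁹ m) = 7.5554 eV

Therefore:
φ = 7.5554 - 2.825 = 4.73 eV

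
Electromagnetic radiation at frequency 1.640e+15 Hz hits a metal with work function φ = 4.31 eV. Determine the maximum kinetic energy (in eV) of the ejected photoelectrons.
2.4725 eV

Using Einstein's photoelectric equation: KE_max = hf - φ

First, calculate the photon energy:
E_photon = hf = (6.626×10⁻³⁴ J·s)(1.640e+15 Hz)
E_photon = 6.7825 eV

Then, the maximum kinetic energy:
KE_max = E_photon - φ = 6.7825 eV - 4.31 eV = 2.4725 eV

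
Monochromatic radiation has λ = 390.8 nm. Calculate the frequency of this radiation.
7.6713e+14 Hz

Using the wave equation: c = fλ

Solving for frequency:
f = c/λ = (3×10⁸ m/s) / (390.8×10⁻⁹ m)
f = 7.6713e+14 Hz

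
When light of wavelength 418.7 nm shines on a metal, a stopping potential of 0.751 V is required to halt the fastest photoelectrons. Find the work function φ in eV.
2.21 eV

The stopping potential gives the maximum kinetic energy: KE_max = eV_s = 0.751 eV

From Einstein's photoelectric equation: KE_max = hc/λ - φ
Rearranging: φ = hc/λ - KE_max

Calculate photon energy:
E_photon = hc/λ = (6.626×10⁻³⁴ J·s)(3×10⁸ m/s) / (418.7×10⁻⁹ m) = 2.9612 eV

Therefore:
φ = 2.9612 - 0.751 = 2.21 eV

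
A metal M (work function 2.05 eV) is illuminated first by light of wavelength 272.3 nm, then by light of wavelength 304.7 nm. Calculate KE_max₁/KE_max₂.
1.2398

Using Einstein's equation: KE_max = hc/λ - φ

For λ₁ = 272.3 nm:
E₁ = hc/λ₁ = 4.5532 eV
KE₁ = E₁ - φ = 4.5532 - 2.05 = 2.5032 eV

For λ₂ = 304.7 nm:
E₂ = hc/λ₂ = 4.0691 eV
KE₂ = E₂ - φ = 4.0691 - 2.05 = 2.0191 eV

Ratio: KE₁/KE₂ = 2.5032/2.0191 = 1.2398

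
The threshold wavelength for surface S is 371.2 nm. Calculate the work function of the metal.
3.34 eV

At the threshold wavelength, photon energy equals work function:
φ = hc/λ₀

Calculating:
φ = (6.626×10⁻³⁴ J·s)(3×10⁸ m/s) / (371.2×10⁻⁹ m)
φ = 3.34 eV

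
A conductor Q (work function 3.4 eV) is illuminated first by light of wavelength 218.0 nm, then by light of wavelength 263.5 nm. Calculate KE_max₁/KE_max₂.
1.7524

Using Einstein's equation: KE_max = hc/λ - φ

For λ₁ = 218.0 nm:
E₁ = hc/λ₁ = 5.6873 eV
KE₁ = E₁ - φ = 5.6873 - 3.4 = 2.2873 eV

For λ₂ = 263.5 nm:
E₂ = hc/λ₂ = 4.7053 eV
KE₂ = E₂ - φ = 4.7053 - 3.4 = 1.3053 eV

Ratio: KE₁/KE₂ = 2.2873/1.3053 = 1.7524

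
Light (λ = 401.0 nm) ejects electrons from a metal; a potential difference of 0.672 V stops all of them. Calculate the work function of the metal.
2.42 eV

The stopping potential gives the maximum kinetic energy: KE_max = eV_s = 0.672 eV

From Einstein's photoelectric equation: KE_max = hc/λ - φ
Rearranging: φ = hc/λ - KE_max

Calculate photon energy:
E_photon = hc/λ = (6.626×10⁻³⁴ J·s)(3×10⁸ m/s) / (401.0×10⁻⁹ m) = 3.0919 eV

Therefore:
φ = 3.0919 - 0.672 = 2.42 eV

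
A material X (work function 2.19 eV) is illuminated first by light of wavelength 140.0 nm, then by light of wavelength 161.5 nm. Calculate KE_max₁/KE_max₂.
1.2149

Using Einstein's equation: KE_max = hc/λ - φ

For λ₁ = 140.0 nm:
E₁ = hc/λ₁ = 8.8560 eV
KE₁ = E₁ - φ = 8.8560 - 2.19 = 6.6660 eV

For λ₂ = 161.5 nm:
E₂ = hc/λ₂ = 7.6770 eV
KE₂ = E₂ - φ = 7.6770 - 2.19 = 5.4870 eV

Ratio: KE₁/KE₂ = 6.6660/5.4870 = 1.2149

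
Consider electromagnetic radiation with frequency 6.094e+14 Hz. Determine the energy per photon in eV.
2.5203 eV

Using E = hf:

E = hf = (6.626×10⁻³⁴ J·s)(6.094e+14 Hz)
E = 2.5203 eV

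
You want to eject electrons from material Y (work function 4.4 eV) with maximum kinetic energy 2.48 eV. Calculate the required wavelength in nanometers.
180.21 nm

From Einstein's equation: KE_max = hc/λ - φ

Rearranging for λ:
hc/λ = KE_max + φ
λ = hc/(KE_max + φ)

Required photon energy:
E_photon = KE_max + φ = 2.48 + 4.4 = 6.88 eV

Required wavelength:
λ = hc/E_photon = (6.626×10⁻³⁴)(3×10⁸) / (6.88 × 1.602×10⁻¹⁹)
λ = 180.21 nm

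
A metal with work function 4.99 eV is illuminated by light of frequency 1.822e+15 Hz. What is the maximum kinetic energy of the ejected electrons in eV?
2.5452 eV

Using Einstein's photoelectric equation: KE_max = hf - φ

First, calculate the photon energy:
E_photon = hf = (6.626×10⁻³⁴ J·s)(1.822e+15 Hz)
E_photon = 7.5352 eV

Then, the maximum kinetic energy:
KE_max = E_photon - φ = 7.5352 eV - 4.99 eV = 2.5452 eV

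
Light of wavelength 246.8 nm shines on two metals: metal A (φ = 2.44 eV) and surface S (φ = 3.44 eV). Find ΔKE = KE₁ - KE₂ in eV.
1.0000 eV

Using KE_max = hc/λ - φ for each metal:

Photon energy: E = hc/λ = 5.0237 eV

For metal A (φ₁ = 2.44 eV):
KE₁ = E - φ₁ = 5.0237 - 2.44 = 2.5837 eV

For surface S (φ₂ = 3.44 eV):
KE₂ = E - φ₂ = 5.0237 - 3.44 = 1.5837 eV

Difference:
ΔKE = KE₁ - KE₂ = 2.5837 - 1.5837 = 1.0000 eV

Note: The difference equals the difference in work functions: 3.44 - 2.44 = 1.00 eV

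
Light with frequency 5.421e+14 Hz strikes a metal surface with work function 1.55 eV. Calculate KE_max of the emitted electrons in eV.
0.6919 eV

Using Einstein's photoelectric equation: KE_max = hf - φ

First, calculate the photon energy:
E_photon = hf = (6.626×10⁻³⁴ J·s)(5.421e+14 Hz)
E_photon = 2.2419 eV

Then, the maximum kinetic energy:
KE_max = E_photon - φ = 2.2419 eV - 1.55 eV = 0.6919 eV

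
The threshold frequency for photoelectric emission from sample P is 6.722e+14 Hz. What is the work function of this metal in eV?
2.78 eV

At the threshold frequency, photon energy equals work function:
φ = hf₀

Calculating:
φ = (6.626×10⁻³⁴ J·s)(6.722e+14 Hz)
φ = 2.78 eV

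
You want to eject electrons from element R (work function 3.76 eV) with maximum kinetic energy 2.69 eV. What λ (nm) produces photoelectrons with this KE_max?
192.22 nm

From Einstein's equation: KE_max = hc/λ - φ

Rearranging for λ:
hc/λ = KE_max + φ
λ = hc/(KE_max + φ)

Required photon energy:
E_photon = KE_max + φ = 2.69 + 3.76 = 6.45 eV

Required wavelength:
λ = hc/E_photon = (6.626×10⁻³⁴)(3×10⁸) / (6.45 × 1.602×10⁻¹⁹)
λ = 192.22 nm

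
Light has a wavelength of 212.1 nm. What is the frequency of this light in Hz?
1.4134e+15 Hz

Using the wave equation: c = fλ

Solving for frequency:
f = c/λ = (3×10⁸ m/s) / (212.1×10⁻⁹ m)
f = 1.4134e+15 Hz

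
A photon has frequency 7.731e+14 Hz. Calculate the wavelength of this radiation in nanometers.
387.78 nm

Using the wave equation: c = fλ

Solving for wavelength:
λ = c/f = (3×10⁸ m/s) / (7.731e+14 Hz)
λ = 387.78 nm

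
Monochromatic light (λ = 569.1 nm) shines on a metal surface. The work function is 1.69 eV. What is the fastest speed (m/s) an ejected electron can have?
4.1457e+05 m/s

First, find the maximum kinetic energy:
E_photon = hc/λ = 2.1786 eV
KE_max = E_photon - φ = 2.1786 - 1.69 = 0.4886 eV

Convert to Joules: KE_max = 0.4886 × 1.602×10⁻¹⁹ J = 7.8283e-20 J

Then use KE = ½mv² to find velocity:
v = √(2·KE/m) = √(2 × 7.8283e-20 J / 9.109e-31 kg)
v = 4.1457e+05 m/s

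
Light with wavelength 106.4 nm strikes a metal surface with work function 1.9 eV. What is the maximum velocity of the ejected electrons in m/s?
1.8522e+06 m/s

First, find the maximum kinetic energy:
E_photon = hc/λ = 11.6527 eV
KE_max = E_photon - φ = 11.6527 - 1.9 = 9.7527 eV

Convert to Joules: KE_max = 9.7527 × 1.602×10⁻¹⁹ J = 1.5625e-18 J

Then use KE = ½mv² to find velocity:
v = √(2·KE/m) = √(2 × 1.5625e-18 J / 9.109e-31 kg)
v = 1.8522e+06 m/s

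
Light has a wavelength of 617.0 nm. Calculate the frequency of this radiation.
4.8589e+14 Hz

Using the wave equation: c = fλ

Solving for frequency:
f = c/λ = (3×10⁸ m/s) / (617.0×10⁻⁹ m)
f = 4.8589e+14 Hz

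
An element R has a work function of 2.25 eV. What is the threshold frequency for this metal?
5.4405e+14 Hz

The threshold frequency is when the photon energy equals the work function:
hf₀ = φ

Solving for f₀:
f₀ = φ/h = (2.25 eV × 1.602×10⁻¹⁹ J/eV) / (6.626×10⁻³⁴ J·s)
f₀ = 5.4405e+14 Hz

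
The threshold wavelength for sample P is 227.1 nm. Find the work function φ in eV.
5.46 eV

At the threshold wavelength, photon energy equals work function:
φ = hc/λ₀

Calculating:
φ = (6.626×10⁻³⁴ J·s)(3×10⁸ m/s) / (227.1×10⁻⁹ m)
φ = 5.46 eV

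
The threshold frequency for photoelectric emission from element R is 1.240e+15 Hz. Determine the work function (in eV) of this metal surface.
5.13 eV

At the threshold frequency, photon energy equals work function:
φ = hf₀

Calculating:
φ = (6.626×10⁻³⁴ J·s)(1.240e+15 Hz)
φ = 5.13 eV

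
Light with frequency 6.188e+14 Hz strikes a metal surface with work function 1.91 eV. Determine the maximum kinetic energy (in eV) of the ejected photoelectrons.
0.6492 eV

Using Einstein's photoelectric equation: KE_max = hf - φ

First, calculate the photon energy:
E_photon = hf = (6.626×10⁻³⁴ J·s)(6.188e+14 Hz)
E_photon = 2.5592 eV

Then, the maximum kinetic energy:
KE_max = E_photon - φ = 2.5592 eV - 1.91 eV = 0.6492 eV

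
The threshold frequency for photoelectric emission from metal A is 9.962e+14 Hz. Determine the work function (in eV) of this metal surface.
4.12 eV

At the threshold frequency, photon energy equals work function:
φ = hf₀

Calculating:
φ = (6.626×10⁻³⁴ J·s)(9.962e+14 Hz)
φ = 4.12 eV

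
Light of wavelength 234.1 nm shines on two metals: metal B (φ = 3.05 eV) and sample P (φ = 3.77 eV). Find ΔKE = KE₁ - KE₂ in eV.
0.7200 eV

Using KE_max = hc/λ - φ for each metal:

Photon energy: E = hc/λ = 5.2962 eV

For metal B (φ₁ = 3.05 eV):
KE₁ = E - φ₁ = 5.2962 - 3.05 = 2.2462 eV

For sample P (φ₂ = 3.77 eV):
KE₂ = E - φ₂ = 5.2962 - 3.77 = 1.5262 eV

Difference:
ΔKE = KE₁ - KE₂ = 2.2462 - 1.5262 = 0.7200 eV

Note: The difference equals the difference in work functions: 3.77 - 3.05 = 0.72 eV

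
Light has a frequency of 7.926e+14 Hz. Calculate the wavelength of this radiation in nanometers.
378.24 nm

Using the wave equation: c = fλ

Solving for wavelength:
λ = c/f = (3×10⁸ m/s) / (7.926e+14 Hz)
λ = 378.24 nm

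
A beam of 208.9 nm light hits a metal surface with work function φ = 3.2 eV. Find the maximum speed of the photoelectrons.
9.8087e+05 m/s

First, find the maximum kinetic energy:
E_photon = hc/λ = 5.9351 eV
KE_max = E_photon - φ = 5.9351 - 3.2 = 2.7351 eV

Convert to Joules: KE_max = 2.7351 × 1.602×10⁻¹⁹ J = 4.3821e-19 J

Then use KE = ½mv² to find velocity:
v = √(2·KE/m) = √(2 × 4.3821e-19 J / 9.109e-31 kg)
v = 9.8087e+05 m/s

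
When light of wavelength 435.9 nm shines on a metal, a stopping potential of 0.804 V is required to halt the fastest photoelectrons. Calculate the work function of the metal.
2.04 eV

The stopping potential gives the maximum kinetic energy: KE_max = eV_s = 0.804 eV

From Einstein's photoelectric equation: KE_max = hc/λ - φ
Rearranging: φ = hc/λ - KE_max

Calculate photon energy:
E_photon = hc/λ = (6.626×10⁻³⁴ J·s)(3×10⁸ m/s) / (435.9×10⁻⁹ m) = 2.8443 eV

Therefore:
φ = 2.8443 - 0.804 = 2.04 eV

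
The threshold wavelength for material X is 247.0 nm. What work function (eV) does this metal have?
5.02 eV

At the threshold wavelength, photon energy equals work function:
φ = hc/λ₀

Calculating:
φ = (6.626×10⁻³⁴ J·s)(3×10⁸ m/s) / (247.0×10⁻⁹ m)
φ = 5.02 eV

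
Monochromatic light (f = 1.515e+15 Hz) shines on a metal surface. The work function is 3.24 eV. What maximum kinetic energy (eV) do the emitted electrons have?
3.0255 eV

Using Einstein's photoelectric equation: KE_max = hf - φ

First, calculate the photon energy:
E_photon = hf = (6.626×10⁻³⁴ J·s)(1.515e+15 Hz)
E_photon = 6.2655 eV

Then, the maximum kinetic energy:
KE_max = E_photon - φ = 6.2655 eV - 3.24 eV = 3.0255 eV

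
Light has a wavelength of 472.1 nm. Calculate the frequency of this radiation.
6.3502e+14 Hz

Using the wave equation: c = fλ

Solving for frequency:
f = c/λ = (3×10⁸ m/s) / (472.1×10⁻⁹ m)
f = 6.3502e+14 Hz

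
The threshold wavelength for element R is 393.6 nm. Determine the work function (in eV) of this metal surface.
3.15 eV

At the threshold wavelength, photon energy equals work function:
φ = hc/λ₀

Calculating:
φ = (6.626×10⁻³⁴ J·s)(3×10⁸ m/s) / (393.6×10⁻⁹ m)
φ = 3.15 eV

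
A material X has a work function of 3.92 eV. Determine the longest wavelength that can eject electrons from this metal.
316.29 nm

The threshold wavelength is when the photon energy equals the work function:
hc/λ₀ = φ

Solving for λ₀:
λ₀ = hc/φ = (6.626×10⁻³⁴ J·s)(3×10⁸ m/s) / (3.92 eV × 1.602×10⁻¹⁹ J/eV)
λ₀ = 316.29 nm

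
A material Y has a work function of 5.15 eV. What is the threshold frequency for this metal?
1.2453e+15 Hz

The threshold frequency is when the photon energy equals the work function:
hf₀ = φ

Solving for f₀:
f₀ = φ/h = (5.15 eV × 1.602×10⁻¹⁹ J/eV) / (6.626×10⁻³⁴ J·s)
f₀ = 1.2453e+15 Hz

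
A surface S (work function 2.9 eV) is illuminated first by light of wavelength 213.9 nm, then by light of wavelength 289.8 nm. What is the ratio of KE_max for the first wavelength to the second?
2.1015

Using Einstein's equation: KE_max = hc/λ - φ

For λ₁ = 213.9 nm:
E₁ = hc/λ₁ = 5.7964 eV
KE₁ = E₁ - φ = 5.7964 - 2.9 = 2.8964 eV

For λ₂ = 289.8 nm:
E₂ = hc/λ₂ = 4.2783 eV
KE₂ = E₂ - φ = 4.2783 - 2.9 = 1.3783 eV

Ratio: KE₁/KE₂ = 2.8964/1.3783 = 2.1015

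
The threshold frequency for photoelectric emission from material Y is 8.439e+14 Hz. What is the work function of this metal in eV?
3.49 eV

At the threshold frequency, photon energy equals work function:
φ = hf₀

Calculating:
φ = (6.626×10⁻³⁴ J·s)(8.439e+14 Hz)
φ = 3.49 eV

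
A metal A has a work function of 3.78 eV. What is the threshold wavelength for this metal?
328.00 nm

The threshold wavelength is when the photon energy equals the work function:
hc/λ₀ = φ

Solving for λ₀:
λ₀ = hc/φ = (6.626×10⁻³⁴ J·s)(3×10⁸ m/s) / (3.78 eV × 1.602×10⁻¹⁹ J/eV)
λ₀ = 328.00 nm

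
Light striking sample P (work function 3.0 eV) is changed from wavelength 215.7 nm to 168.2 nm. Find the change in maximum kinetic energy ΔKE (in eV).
1.6232 eV

Using Einstein's equation: KE_max = hc/λ - φ

For λ₁ = 215.7 nm:
KE₁ = hc/λ₁ - φ = 5.7480 - 3.0 = 2.7480 eV

For λ₂ = 168.2 nm:
KE₂ = hc/λ₂ - φ = 7.3712 - 3.0 = 4.3712 eV

Change in KE:
ΔKE = KE₂ - KE₁ = 4.3712 - 2.7480 = 1.6232 eV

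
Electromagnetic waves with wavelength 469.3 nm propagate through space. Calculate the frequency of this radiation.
6.3881e+14 Hz

Using the wave equation: c = fλ

Solving for frequency:
f = c/λ = (3×10⁸ m/s) / (469.3×10⁻⁹ m)
f = 6.3881e+14 Hz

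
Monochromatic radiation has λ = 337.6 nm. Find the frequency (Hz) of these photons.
8.8801e+14 Hz

Using the wave equation: c = fλ

Solving for frequency:
f = c/λ = (3×10⁸ m/s) / (337.6×10⁻⁹ m)
f = 8.8801e+14 Hz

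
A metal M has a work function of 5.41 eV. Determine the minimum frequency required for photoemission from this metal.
1.3081e+15 Hz

The threshold frequency is when the photon energy equals the work function:
hf₀ = φ

Solving for f₀:
f₀ = φ/h = (5.41 eV × 1.602×10⁻¹⁹ J/eV) / (6.626×10⁻³⁴ J·s)
f₀ = 1.3081e+15 Hz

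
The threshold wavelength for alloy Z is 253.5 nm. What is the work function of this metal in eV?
4.89 eV

At the threshold wavelength, photon energy equals work function:
φ = hc/λ₀

Calculating:
φ = (6.626×10⁻³⁴ J·s)(3×10⁸ m/s) / (253.5×10⁻⁹ m)
φ = 4.89 eV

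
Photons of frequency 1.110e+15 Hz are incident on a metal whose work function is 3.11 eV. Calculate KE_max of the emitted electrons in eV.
1.4806 eV

Using Einstein's photoelectric equation: KE_max = hf - φ

First, calculate the photon energy:
E_photon = hf = (6.626×10⁻³⁴ J·s)(1.110e+15 Hz)
E_photon = 4.5906 eV

Then, the maximum kinetic energy:
KE_max = E_photon - φ = 4.5906 eV - 3.11 eV = 1.4806 eV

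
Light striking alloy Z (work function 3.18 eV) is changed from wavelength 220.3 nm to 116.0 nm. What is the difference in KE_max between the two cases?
5.0603 eV

Using Einstein's equation: KE_max = hc/λ - φ

For λ₁ = 220.3 nm:
KE₁ = hc/λ₁ - φ = 5.6280 - 3.18 = 2.4480 eV

For λ₂ = 116.0 nm:
KE₂ = hc/λ₂ - φ = 10.6883 - 3.18 = 7.5083 eV

Change in KE:
ΔKE = KE₂ - KE₁ = 7.5083 - 2.4480 = 5.0603 eV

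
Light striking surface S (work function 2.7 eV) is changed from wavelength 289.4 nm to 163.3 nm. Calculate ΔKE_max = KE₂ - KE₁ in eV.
3.3082 eV

Using Einstein's equation: KE_max = hc/λ - φ

For λ₁ = 289.4 nm:
KE₁ = hc/λ₁ - φ = 4.2842 - 2.7 = 1.5842 eV

For λ₂ = 163.3 nm:
KE₂ = hc/λ₂ - φ = 7.5924 - 2.7 = 4.8924 eV

Change in KE:
ΔKE = KE₂ - KE₁ = 4.8924 - 1.5842 = 3.3082 eV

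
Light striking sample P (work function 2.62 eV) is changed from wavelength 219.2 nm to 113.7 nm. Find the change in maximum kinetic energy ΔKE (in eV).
5.2483 eV

Using Einstein's equation: KE_max = hc/λ - φ

For λ₁ = 219.2 nm:
KE₁ = hc/λ₁ - φ = 5.6562 - 2.62 = 3.0362 eV

For λ₂ = 113.7 nm:
KE₂ = hc/λ₂ - φ = 10.9045 - 2.62 = 8.2845 eV

Change in KE:
ΔKE = KE₂ - KE₁ = 8.2845 - 3.0362 = 5.2483 eV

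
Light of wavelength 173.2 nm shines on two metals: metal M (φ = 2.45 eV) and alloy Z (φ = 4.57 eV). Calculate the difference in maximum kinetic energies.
2.1200 eV

Using KE_max = hc/λ - φ for each metal:

Photon energy: E = hc/λ = 7.1584 eV

For metal M (φ₁ = 2.45 eV):
KE₁ = E - φ₁ = 7.1584 - 2.45 = 4.7084 eV

For alloy Z (φ₂ = 4.57 eV):
KE₂ = E - φ₂ = 7.1584 - 4.57 = 2.5884 eV

Difference:
ΔKE = KE₁ - KE₂ = 4.7084 - 2.5884 = 2.1200 eV

Note: The difference equals the difference in work functions: 4.57 - 2.45 = 2.12 eV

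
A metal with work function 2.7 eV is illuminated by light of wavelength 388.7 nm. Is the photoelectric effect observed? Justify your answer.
Yes

For photoemission, the photon energy must exceed the work function.

Photon energy: E = hc/λ = 3.1897 eV
Work function: φ = 2.7 eV

Since E_photon (3.1897 eV) > φ (2.7 eV), photoemission WILL occur.
The threshold wavelength is λ₀ = hc/φ = 459.2 nm.
Since 388.7 nm < 459.2 nm, the light has sufficient energy.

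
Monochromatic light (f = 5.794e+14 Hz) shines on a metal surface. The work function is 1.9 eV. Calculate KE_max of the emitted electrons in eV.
0.4962 eV

Using Einstein's photoelectric equation: KE_max = hf - φ

First, calculate the photon energy:
E_photon = hf = (6.626×10⁻³⁴ J·s)(5.794e+14 Hz)
E_photon = 2.3962 eV

Then, the maximum kinetic energy:
KE_max = E_photon - φ = 2.3962 eV - 1.9 eV = 0.4962 eV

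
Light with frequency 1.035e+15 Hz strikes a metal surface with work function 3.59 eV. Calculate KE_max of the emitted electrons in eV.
0.6904 eV

Using Einstein's photoelectric equation: KE_max = hf - φ

First, calculate the photon energy:
E_photon = hf = (6.626×10⁻³⁴ J·s)(1.035e+15 Hz)
E_photon = 4.2804 eV

Then, the maximum kinetic energy:
KE_max = E_photon - φ = 4.2804 eV - 3.59 eV = 0.6904 eV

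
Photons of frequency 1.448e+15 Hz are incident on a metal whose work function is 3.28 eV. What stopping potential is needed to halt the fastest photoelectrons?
2.7084 V

The stopping potential V_s satisfies: eV_s = KE_max

First, find KE_max using Einstein's equation:
E_photon = hf = (6.626×10⁻³⁴ J·s)(1.448e+15 Hz) = 5.9884 eV
KE_max = E_photon - φ = 5.9884 - 3.28 = 2.7084 eV

Since eV_s = KE_max:
V_s = KE_max/e = 2.7084 V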